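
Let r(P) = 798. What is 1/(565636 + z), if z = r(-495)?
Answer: 1/566434 ≈ 1.7654e-6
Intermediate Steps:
z = 798
1/(565636 + z) = 1/(565636 + 798) = 1/566434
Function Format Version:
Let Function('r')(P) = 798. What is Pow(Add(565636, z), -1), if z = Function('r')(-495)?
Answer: Rational(1, 566434) ≈ 1.7654e-6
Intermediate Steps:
z = 798
Pow(Add(565636, z), -1) = Pow(Add(565636, 798), -1) = Pow(566434, -1) = Rational(1, 566434)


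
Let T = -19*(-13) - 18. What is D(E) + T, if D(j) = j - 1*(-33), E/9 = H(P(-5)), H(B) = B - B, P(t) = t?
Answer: 262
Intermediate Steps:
H(B) = 0
E = 0 (E = 9*0 = 0)
T = 229 (T = 247 - 18 = 229)
D(j) = 33 + j (D(j) = j + 33 = 33 + j)
D(E) + T = (33 + 0) + 229 = 33 + 229 = 262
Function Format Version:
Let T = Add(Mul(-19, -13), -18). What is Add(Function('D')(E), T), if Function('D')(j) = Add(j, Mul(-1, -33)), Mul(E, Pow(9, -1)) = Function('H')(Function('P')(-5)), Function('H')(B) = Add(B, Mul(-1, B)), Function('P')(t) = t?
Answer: 262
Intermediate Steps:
Function('H')(B) = 0
E = 0 (E = Mul(9, 0) = 0)
T = 229 (T = Add(247, -18) = 229)
Function('D')(j) = Add(33, j) (Function('D')(j) = Add(j, 33) = Add(33, j))
Add(Function('D')(E), T) = Add(Add(33, 0), 229) = Add(33, 229) = 262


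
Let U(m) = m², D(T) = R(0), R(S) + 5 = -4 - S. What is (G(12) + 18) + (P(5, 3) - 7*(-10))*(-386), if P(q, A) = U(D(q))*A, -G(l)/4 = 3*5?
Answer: -120860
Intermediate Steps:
R(S) = -9 - S (R(S) = -5 + (-4 - S) = -9 - S)
G(l) = -60 (G(l) = -12*5 = -4*15 = -60)
D(T) = -9 (D(T) = -9 - 1*0 = -9 + 0 = -9)
P(q, A) = 81*A (P(q, A) = (-9)²*A = 81*A)
(G(12) + 18) + (P(5, 3) - 7*(-10))*(-386) = (-60 + 18) + (81*3 - 7*(-10))*(-386) = -42 + (243 + 70)*(-386) = -42 + 313*(-386) = -42 - 120818 = -120860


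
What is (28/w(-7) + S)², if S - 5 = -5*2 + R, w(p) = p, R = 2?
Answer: 49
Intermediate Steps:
S = -3 (S = 5 + (-5*2 + 2) = 5 + (-10 + 2) = 5 - 8 = -3)
(28/w(-7) + S)² = (28/(-7) - 3)² = (28*(-⅐) - 3)² = (-4 - 3)² = (-7)² = 49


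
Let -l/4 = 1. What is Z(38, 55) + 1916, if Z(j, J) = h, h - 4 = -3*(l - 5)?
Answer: 1947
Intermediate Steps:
l = -4 (l = -4*1 = -4)
h = 31 (h = 4 - 3*(-4 - 5) = 4 - 3*(-9) = 4 + 27 = 31)
Z(j, J) = 31
Z(38, 55) + 1916 = 31 + 1916 = 1947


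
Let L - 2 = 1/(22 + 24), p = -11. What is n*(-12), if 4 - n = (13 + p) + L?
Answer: 6/23 ≈ 0.26087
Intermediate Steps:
L = 93/46 (L = 2 + 1/(22 + 24) = 2 + 1/46 = 93/46 ≈ 2.0217)
n = -1/46 (n = 4 - ((13 - 11) + 93/46) = 4 - (2 + 93/46) = 4 - 1*185/46 = 4 - 185/46 = -1/46 ≈ -0.021739)
n*(-12) = -1/46*(-12) = 6/23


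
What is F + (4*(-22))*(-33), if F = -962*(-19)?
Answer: 21182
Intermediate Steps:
F = 18278
F + (4*(-22))*(-33) = 18278 + (4*(-22))*(-33) = 18278 - 88*(-33) = 18278 + 2904 = 21182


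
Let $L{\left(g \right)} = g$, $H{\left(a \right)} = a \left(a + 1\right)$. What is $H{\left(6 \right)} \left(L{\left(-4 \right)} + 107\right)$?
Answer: $4326$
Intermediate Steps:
$H{\left(a \right)} = a \left(1 + a\right)$
$H{\left(6 \right)} \left(L{\left(-4 \right)} + 107\right) = 6 \left(1 + 6\right) \left(-4 + 107\right) = 6 \cdot 7 \cdot 103 = 42 \cdot 103 = 4326$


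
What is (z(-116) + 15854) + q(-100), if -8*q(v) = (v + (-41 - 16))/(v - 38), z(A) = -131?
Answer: 17358035/1104 ≈ 15723.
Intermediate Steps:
q(v) = -(-57 + v)/(8*(-38 + v)) (q(v) = -(v + (-41 - 16))/(8*(v - 38)) = -(v - 57)/(8*(-38 + v)) = -(-57 + v)/(8*(-38 + v)))
(z(-116) + 15854) + q(-100) = (-131 + 15854) + (57 - 1*(-100))/(8*(-38 - 100)) = 15723 + (⅛)*(57 + 100)/(-138) = 15723 + (⅛)*(-1/138)*157 = 15723 - 157/1104 = 17358035/1104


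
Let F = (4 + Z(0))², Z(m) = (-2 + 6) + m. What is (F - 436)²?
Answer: 138384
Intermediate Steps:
Z(m) = 4 + m
F = 64 (F = (4 + (4 + 0))² = (4 + 4)² = 8² = 64)
(F - 436)² = (64 - 436)² = (-372)² = 138384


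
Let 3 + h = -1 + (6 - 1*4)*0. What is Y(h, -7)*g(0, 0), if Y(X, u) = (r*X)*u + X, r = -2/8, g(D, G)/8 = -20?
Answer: 1760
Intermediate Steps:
g(D, G) = -160 (g(D, G) = 8*(-20) = -160)
r = -1/4 (r = -2*1/8 = -1/4 ≈ -0.25000)
h = -4 (h = -3 + (-1 + (6 - 1*4)*0) = -3 + (-1 + (6 - 4)*0) = -3 + (-1 + 2*0) = -3 + (-1 + 0) = -3 - 1 = -4)
Y(X, u) = X - X*u/4 (Y(X, u) = (-X/4)*u + X = -X*u/4 + X = X - X*u/4)
Y(h, -7)*g(0, 0) = ((1/4)*(-4)*(4 - 1*(-7)))*(-160) = ((1/4)*(-4)*(4 + 7))*(-160) = ((1/4)*(-4)*11)*(-160) = -11*(-160) = 1760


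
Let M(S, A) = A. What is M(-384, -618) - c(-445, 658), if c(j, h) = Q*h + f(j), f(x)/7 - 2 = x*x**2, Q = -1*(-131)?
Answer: 616761045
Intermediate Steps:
Q = 131
f(x) = 14 + 7*x**3 (f(x) = 14 + 7*(x*x**2) = 14 + 7*x**3)
c(j, h) = 14 + 7*j**3 + 131*h (c(j, h) = 131*h + (14 + 7*j**3) = 14 + 7*j**3 + 131*h)
M(-384, -618) - c(-445, 658) = -618 - (14 + 7*(-445)**3 + 131*658) = -618 - (14 + 7*(-88121125) + 86198) = -618 - (14 - 616847875 + 86198) = -618 - 1*(-616761663) = -618 + 616761663 = 616761045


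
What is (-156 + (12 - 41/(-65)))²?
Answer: 86843761/4225 ≈ 20555.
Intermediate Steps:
(-156 + (12 - 41/(-65)))² = (-156 + (12 - 41*(-1)/65))² = (-156 + (12 - 1*(-41/65)))² = (-156 + (12 + 41/65))² = (-156 + 821/65)² = (-9319/65)² = 86843761/4225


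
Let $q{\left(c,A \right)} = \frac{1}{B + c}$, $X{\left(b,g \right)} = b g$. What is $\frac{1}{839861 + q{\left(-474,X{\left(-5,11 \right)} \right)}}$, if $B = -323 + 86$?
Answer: $\frac{711}{597141170} \approx 1.1907 \cdot 10^{-6}$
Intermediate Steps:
$B = -237$
$q{\left(c,A \right)} = \frac{1}{-237 + c}$
$\frac{1}{839861 + q{\left(-474,X{\left(-5,11 \right)} \right)}} = \frac{1}{839861 + \frac{1}{-237 - 474}} = \frac{1}{839861 + \frac{1}{-711}} = \frac{1}{839861 - \frac{1}{711}} = \frac{1}{\frac{597141170}{711}} = \frac{711}{597141170}$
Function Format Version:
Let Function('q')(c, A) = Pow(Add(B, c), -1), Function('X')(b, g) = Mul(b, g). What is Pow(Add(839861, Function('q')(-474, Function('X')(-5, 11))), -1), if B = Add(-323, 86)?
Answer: Rational(711, 597141170) ≈ 1.1907e-6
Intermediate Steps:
B = -237
Function('q')(c, A) = Pow(Add(-237, c), -1)
Pow(Add(839861, Function('q')(-474, Function('X')(-5, 11))), -1) = Pow(Add(839861, Pow(Add(-237, -474), -1)), -1) = Pow(Add(839861, Pow(-711, -1)), -1) = Pow(Add(839861, Rational(-1, 711)), -1) = Pow(Rational(597141170, 711), -1) = Rational(711, 597141170)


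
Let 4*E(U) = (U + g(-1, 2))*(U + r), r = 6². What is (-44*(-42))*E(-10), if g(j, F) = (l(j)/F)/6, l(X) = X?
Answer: -121121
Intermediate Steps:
r = 36
g(j, F) = j/(6*F) (g(j, F) = (j/F)/6 = (j/F)*(⅙) = j/(6*F))
E(U) = (36 + U)*(-1/12 + U)/4 (E(U) = ((U + (⅙)*(-1)/2)*(U + 36))/4 = ((U + (⅙)*(-1)*(½))*(36 + U))/4 = ((U - 1/12)*(36 + U))/4 = ((-1/12 + U)*(36 + U))/4 = ((36 + U)*(-1/12 + U))/4 = (36 + U)*(-1/12 + U)/4)
(-44*(-42))*E(-10) = (-44*(-42))*(-¾ + (¼)*(-10)² + (431/48)*(-10)) = 1848*(-¾ + (¼)*100 - 2155/24) = 1848*(-¾ + 25 - 2155/24) = 1848*(-1573/24) = -121121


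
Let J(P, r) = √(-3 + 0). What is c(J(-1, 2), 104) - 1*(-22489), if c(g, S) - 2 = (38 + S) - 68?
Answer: 22565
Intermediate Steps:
J(P, r) = I*√3 (J(P, r) = √(-3) = I*√3)
c(g, S) = -28 + S (c(g, S) = 2 + ((38 + S) - 68) = 2 + (-30 + S) = -28 + S)
c(J(-1, 2), 104) - 1*(-22489) = (-28 + 104) - 1*(-22489) = 76 + 22489 = 22565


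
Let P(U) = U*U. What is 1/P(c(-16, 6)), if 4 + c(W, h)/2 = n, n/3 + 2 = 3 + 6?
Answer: 1/1156 ≈ 0.00086505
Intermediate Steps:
n = 21 (n = -6 + 3*(3 + 6) = -6 + 3*9 = -6 + 27 = 21)
c(W, h) = 34 (c(W, h) = -8 + 2*21 = -8 + 42 = 34)
P(U) = U²
1/P(c(-16, 6)) = 1/(34²) = 1/1156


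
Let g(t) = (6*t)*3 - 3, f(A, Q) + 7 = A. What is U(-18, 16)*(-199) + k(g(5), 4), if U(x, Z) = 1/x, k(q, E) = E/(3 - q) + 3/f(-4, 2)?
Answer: 14879/1386 ≈ 10.735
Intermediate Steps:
f(A, Q) = -7 + A
g(t) = -3 + 18*t (g(t) = 18*t - 3 = -3 + 18*t)
k(q, E) = -3/11 + E/(3 - q) (k(q, E) = E/(3 - q) + 3/(-7 - 4) = E/(3 - q) + 3/(-11) = E/(3 - q) + 3*(-1/11) = E/(3 - q) - 3/11 = -3/11 + E/(3 - q))
U(-18, 16)*(-199) + k(g(5), 4) = -199/(-18) + (9 - 11*4 - 3*(-3 + 18*5))/(11*(-3 + (-3 + 18*5))) = -1/18*(-199) + (9 - 44 - 3*(-3 + 90))/(11*(-3 + (-3 + 90))) = 199/18 + (9 - 44 - 3*87)/(11*(-3 + 87)) = 199/18 + (1/11)*(9 - 44 - 261)/84 = 199/18 + (1/11)*(1/84)*(-296) = 199/18 - 74/231 = 14879/1386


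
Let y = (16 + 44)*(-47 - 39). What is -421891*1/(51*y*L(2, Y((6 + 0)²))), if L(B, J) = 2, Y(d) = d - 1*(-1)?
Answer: 421891/526320 ≈ 0.80159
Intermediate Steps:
Y(d) = 1 + d (Y(d) = d + 1 = 1 + d)
y = -5160 (y = 60*(-86) = -5160)
-421891*1/(51*y*L(2, Y((6 + 0)²))) = -421891/((2*(-5160))*51) = -421891/((-10320*51)) = -421891/(-526320) = -421891*(-1/526320) = 421891/526320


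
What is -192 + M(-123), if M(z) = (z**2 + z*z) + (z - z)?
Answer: 30066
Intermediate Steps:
M(z) = 2*z**2 (M(z) = (z**2 + z**2) + 0 = 2*z**2 + 0 = 2*z**2)
-192 + M(-123) = -192 + 2*(-123)**2 = -192 + 2*15129 = -192 + 30258 = 30066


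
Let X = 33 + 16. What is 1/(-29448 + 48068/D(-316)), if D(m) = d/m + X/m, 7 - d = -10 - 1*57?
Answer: -123/18811592 ≈ -6.5385e-6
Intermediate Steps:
d = 74 (d = 7 - (-10 - 1*57) = 7 - (-10 - 57) = 7 - 1*(-67) = 7 + 67 = 74)
X = 49
D(m) = 123/m (D(m) = 74/m + 49/m = 123/m)
1/(-29448 + 48068/D(-316)) = 1/(-29448 + 48068/((123/(-316)))) = 1/(-29448 + 48068/((123*(-1/316)))) = 1/(-29448 + 48068/(-123/316)) = 1/(-29448 + 48068*(-316/123)) = 1/(-29448 - 15189488/123) = 1/(-18811592/123) = -123/18811592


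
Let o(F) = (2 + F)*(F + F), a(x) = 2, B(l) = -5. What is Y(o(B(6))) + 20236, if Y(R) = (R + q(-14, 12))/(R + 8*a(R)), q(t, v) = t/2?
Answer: 40473/2 ≈ 20237.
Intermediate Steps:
q(t, v) = t/2 (q(t, v) = t*(½) = t/2)
o(F) = 2*F*(2 + F) (o(F) = (2 + F)*(2*F) = 2*F*(2 + F))
Y(R) = (-7 + R)/(16 + R) (Y(R) = (R + (½)*(-14))/(R + 8*2) = (R - 7)/(R + 16) = (-7 + R)/(16 + R))
Y(o(B(6))) + 20236 = (-7 + 2*(-5)*(2 - 5))/(16 + 2*(-5)*(2 - 5)) + 20236 = (-7 + 2*(-5)*(-3))/(16 + 2*(-5)*(-3)) + 20236 = (-7 + 30)/(16 + 30) + 20236 = 23/46 + 20236 = (1/46)*23 + 20236 = ½ + 20236 = 40473/2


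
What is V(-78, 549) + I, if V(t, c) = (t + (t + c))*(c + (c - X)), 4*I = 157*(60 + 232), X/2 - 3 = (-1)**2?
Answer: 439831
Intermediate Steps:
X = 8 (X = 6 + 2*(-1)**2 = 6 + 2*1 = 6 + 2 = 8)
I = 11461 (I = (157*(60 + 232))/4 = (157*292)/4 = (1/4)*45844 = 11461)
V(t, c) = (-8 + 2*c)*(c + 2*t) (V(t, c) = (t + (t + c))*(c + (c - 1*8)) = (t + (c + t))*(c + (c - 8)) = (c + 2*t)*(c + (-8 + c)) = (c + 2*t)*(-8 + 2*c) = (-8 + 2*c)*(c + 2*t))
V(-78, 549) + I = (-16*(-78) - 8*549 + 2*549**2 + 4*549*(-78)) + 11461 = (1248 - 4392 + 2*301401 - 171288) + 11461 = (1248 - 4392 + 602802 - 171288) + 11461 = 428370 + 11461 = 439831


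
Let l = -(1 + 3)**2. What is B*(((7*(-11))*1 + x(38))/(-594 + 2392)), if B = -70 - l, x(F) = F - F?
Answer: 2079/899 ≈ 2.3126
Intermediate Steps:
x(F) = 0
l = -16 (l = -1*4**2 = -1*16 = -16)
B = -54 (B = -70 - 1*(-16) = -70 + 16 = -54)
B*(((7*(-11))*1 + x(38))/(-594 + 2392)) = -54*((7*(-11))*1 + 0)/(-594 + 2392) = -54*(-77*1 + 0)/1798 = -54*(-77 + 0)/1798 = -(-4158)/1798 = -54*(-77/1798) = 2079/899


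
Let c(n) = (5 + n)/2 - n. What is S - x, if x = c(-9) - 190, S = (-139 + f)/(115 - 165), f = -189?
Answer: 4739/25 ≈ 189.56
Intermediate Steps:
S = 164/25 (S = (-139 - 189)/(115 - 165) = -328/(-50) = -328*(-1/50) = 164/25 ≈ 6.5600)
c(n) = 5/2 - n/2 (c(n) = (5 + n)/2 - n = (5/2 + n/2) - n = 5/2 - n/2)
x = -183 (x = (5/2 - ½*(-9)) - 190 = (5/2 + 9/2) - 190 = 7 - 190 = -183)
S - x = 164/25 - 1*(-183) = 164/25 + 183 = 4739/25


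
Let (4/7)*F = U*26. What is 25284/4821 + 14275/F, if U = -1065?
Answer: 154183954/31148481 ≈ 4.9500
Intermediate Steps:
F = -96915/2 (F = 7*(-1065*26)/4 = (7/4)*(-27690) = -96915/2 ≈ -48458.)
25284/4821 + 14275/F = 25284/4821 + 14275/(-96915/2) = 25284*(1/4821) + 14275*(-2/96915) = 8428/1607 - 5710/19383 = 154183954/31148481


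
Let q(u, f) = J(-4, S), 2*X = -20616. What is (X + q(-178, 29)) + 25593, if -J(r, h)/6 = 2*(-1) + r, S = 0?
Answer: 15321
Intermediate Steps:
X = -10308 (X = (½)*(-20616) = -10308)
J(r, h) = 12 - 6*r (J(r, h) = -6*(2*(-1) + r) = -6*(-2 + r) = 12 - 6*r)
q(u, f) = 36 (q(u, f) = 12 - 6*(-4) = 12 + 24 = 36)
(X + q(-178, 29)) + 25593 = (-10308 + 36) + 25593 = -10272 + 25593 = 15321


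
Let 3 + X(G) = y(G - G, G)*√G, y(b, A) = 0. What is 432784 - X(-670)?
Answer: 432787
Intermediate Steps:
X(G) = -3 (X(G) = -3 + 0*√G = -3 + 0 = -3)
432784 - X(-670) = 432784 - 1*(-3) = 432784 + 3 = 432787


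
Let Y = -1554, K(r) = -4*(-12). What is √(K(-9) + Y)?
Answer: I*√1506 ≈ 38.807*I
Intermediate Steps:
K(r) = 48
√(K(-9) + Y) = √(48 - 1554) = √(-1506) = I*√1506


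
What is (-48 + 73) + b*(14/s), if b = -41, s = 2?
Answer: -262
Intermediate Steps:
(-48 + 73) + b*(14/s) = (-48 + 73) - 574/2 = 25 - 574/2 = 25 - 41*7 = 25 - 287 = -262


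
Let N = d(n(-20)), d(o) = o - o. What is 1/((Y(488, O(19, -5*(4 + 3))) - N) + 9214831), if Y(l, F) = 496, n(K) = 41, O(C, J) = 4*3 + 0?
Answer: 1/9215327 ≈ 1.0851e-7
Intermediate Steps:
O(C, J) = 12 (O(C, J) = 12 + 0 = 12)
d(o) = 0
N = 0
1/((Y(488, O(19, -5*(4 + 3))) - N) + 9214831) = 1/((496 - 1*0) + 9214831) = 1/((496 + 0) + 9214831) = 1/(496 + 9214831) = 1/9215327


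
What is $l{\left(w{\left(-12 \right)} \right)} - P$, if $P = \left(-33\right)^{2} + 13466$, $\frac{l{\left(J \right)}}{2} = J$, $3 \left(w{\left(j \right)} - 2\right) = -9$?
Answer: $-14557$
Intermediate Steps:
$w{\left(j \right)} = -1$ ($w{\left(j \right)} = 2 + \frac{1}{3} \left(-9\right) = 2 - 3 = -1$)
$l{\left(J \right)} = 2 J$
$P = 14555$ ($P = 1089 + 13466 = 14555$)
$l{\left(w{\left(-12 \right)} \right)} - P = 2 \left(-1\right) - 14555 = -2 - 14555 = -14557$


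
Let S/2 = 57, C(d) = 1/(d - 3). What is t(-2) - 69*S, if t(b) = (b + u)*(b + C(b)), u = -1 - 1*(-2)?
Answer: -39319/5 ≈ -7863.8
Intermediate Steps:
C(d) = 1/(-3 + d)
u = 1 (u = -1 + 2 = 1)
t(b) = (1 + b)*(b + 1/(-3 + b)) (t(b) = (b + 1)*(b + 1/(-3 + b)) = (1 + b)*(b + 1/(-3 + b)))
S = 114 (S = 2*57 = 114)
t(-2) - 69*S = (1 - 2 - 2*(1 - 2)*(-3 - 2))/(-3 - 2) - 69*114 = (1 - 2 - 2*(-1)*(-5))/(-5) - 7866 = -(1 - 2 - 10)/5 - 7866 = -⅕*(-11) - 7866 = 11/5 - 7866 = -39319/5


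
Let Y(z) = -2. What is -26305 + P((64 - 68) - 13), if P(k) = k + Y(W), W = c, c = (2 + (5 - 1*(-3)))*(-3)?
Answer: -26324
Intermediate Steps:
c = -30 (c = (2 + (5 + 3))*(-3) = (2 + 8)*(-3) = 10*(-3) = -30)
W = -30
P(k) = -2 + k (P(k) = k - 2 = -2 + k)
-26305 + P((64 - 68) - 13) = -26305 + (-2 + ((64 - 68) - 13)) = -26305 + (-2 + (-4 - 13)) = -26305 + (-2 - 17) = -26305 - 19 = -26324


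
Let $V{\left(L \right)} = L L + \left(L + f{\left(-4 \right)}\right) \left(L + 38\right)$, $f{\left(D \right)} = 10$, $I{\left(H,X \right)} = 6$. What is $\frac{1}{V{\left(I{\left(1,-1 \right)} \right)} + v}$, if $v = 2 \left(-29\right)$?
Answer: $\frac{1}{682} \approx 0.0014663$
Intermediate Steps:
$v = -58$
$V{\left(L \right)} = L^{2} + \left(10 + L\right) \left(38 + L\right)$ ($V{\left(L \right)} = L L + \left(L + 10\right) \left(L + 38\right) = L^{2} + \left(10 + L\right) \left(38 + L\right)$)
$\frac{1}{V{\left(I{\left(1,-1 \right)} \right)} + v} = \frac{1}{\left(380 + 2 \cdot 6^{2} + 48 \cdot 6\right) - 58} = \frac{1}{\left(380 + 2 \cdot 36 + 288\right) - 58} = \frac{1}{\left(380 + 72 + 288\right) - 58} = \frac{1}{740 - 58} = \frac{1}{682}$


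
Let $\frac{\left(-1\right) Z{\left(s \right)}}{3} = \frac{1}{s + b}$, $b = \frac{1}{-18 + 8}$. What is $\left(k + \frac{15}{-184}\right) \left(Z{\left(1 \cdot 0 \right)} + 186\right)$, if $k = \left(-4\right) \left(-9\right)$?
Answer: $\frac{178443}{23} \approx 7758.4$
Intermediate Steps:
$k = 36$
$b = - \frac{1}{10}$ ($b = \frac{1}{-10} = - \frac{1}{10} \approx -0.1$)
$Z{\left(s \right)} = - \frac{3}{- \frac{1}{10} + s}$ ($Z{\left(s \right)} = - \frac{3}{s - \frac{1}{10}} = - \frac{3}{- \frac{1}{10} + s}$)
$\left(k + \frac{15}{-184}\right) \left(Z{\left(1 \cdot 0 \right)} + 186\right) = \left(36 + \frac{15}{-184}\right) \left(- \frac{30}{-1 + 10 \cdot 1 \cdot 0} + 186\right) = \left(36 + 15 \left(- \frac{1}{184}\right)\right) \left(- \frac{30}{-1 + 10 \cdot 0} + 186\right) = \left(36 - \frac{15}{184}\right) \left(- \frac{30}{-1 + 0} + 186\right) = \frac{6609 \left(- \frac{30}{-1} + 186\right)}{184} = \frac{6609 \left(\left(-30\right) \left(-1\right) + 186\right)}{184} = \frac{6609 \left(30 + 186\right)}{184} = \frac{6609}{184} \cdot 216 = \frac{178443}{23}$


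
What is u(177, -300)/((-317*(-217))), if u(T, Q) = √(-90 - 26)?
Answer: 2*I*√29/68789 ≈ 0.00015657*I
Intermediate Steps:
u(T, Q) = 2*I*√29 (u(T, Q) = √(-116) = 2*I*√29)
u(177, -300)/((-317*(-217))) = (2*I*√29)/((-317*(-217))) = (2*I*√29)/68789 = (2*I*√29)*(1/68789) = 2*I*√29/68789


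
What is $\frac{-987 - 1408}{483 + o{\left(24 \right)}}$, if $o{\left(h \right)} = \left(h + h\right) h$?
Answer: $- \frac{479}{327} \approx -1.4648$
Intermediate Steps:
$o{\left(h \right)} = 2 h^{2}$ ($o{\left(h \right)} = 2 h h = 2 h^{2}$)
$\frac{-987 - 1408}{483 + o{\left(24 \right)}} = \frac{-987 - 1408}{483 + 2 \cdot 24^{2}} = - \frac{2395}{483 + 2 \cdot 576} = - \frac{2395}{483 + 1152} = - \frac{2395}{1635} = \left(-2395\right) \frac{1}{1635} = - \frac{479}{327}$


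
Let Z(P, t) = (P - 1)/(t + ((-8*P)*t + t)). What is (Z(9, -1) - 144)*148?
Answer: -745328/35 ≈ -21295.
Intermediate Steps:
Z(P, t) = (-1 + P)/(2*t - 8*P*t) (Z(P, t) = (-1 + P)/(t + (-8*P*t + t)) = (-1 + P)/(t + (t - 8*P*t)) = (-1 + P)/(2*t - 8*P*t))
(Z(9, -1) - 144)*148 = ((½)*(1 - 1*9)/(-1*(-1 + 4*9)) - 144)*148 = ((½)*(-1)*(1 - 9)/(-1 + 36) - 144)*148 = ((½)*(-1)*(-8)/35 - 144)*148 = ((½)*(-1)*(1/35)*(-8) - 144)*148 = (4/35 - 144)*148 = -5036/35*148 = -745328/35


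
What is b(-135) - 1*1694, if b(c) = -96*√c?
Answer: -1694 - 288*I*√15 ≈ -1694.0 - 1115.4*I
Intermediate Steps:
b(-135) - 1*1694 = -288*I*√15 - 1*1694 = -288*I*√15 - 1694 = -1694 - 288*I*√15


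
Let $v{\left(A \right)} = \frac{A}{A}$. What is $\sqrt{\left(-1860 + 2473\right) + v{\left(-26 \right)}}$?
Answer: $\sqrt{614} \approx 24.779$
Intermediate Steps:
$v{\left(A \right)} = 1$
$\sqrt{\left(-1860 + 2473\right) + v{\left(-26 \right)}} = \sqrt{\left(-1860 + 2473\right) + 1} = \sqrt{613 + 1} = \sqrt{614}$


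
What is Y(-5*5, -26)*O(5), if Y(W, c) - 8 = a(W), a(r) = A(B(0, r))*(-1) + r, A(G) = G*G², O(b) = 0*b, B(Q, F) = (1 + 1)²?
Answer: 0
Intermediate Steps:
B(Q, F) = 4 (B(Q, F) = 2² = 4)
O(b) = 0
A(G) = G³
a(r) = -64 + r (a(r) = 4³*(-1) + r = 64*(-1) + r = -64 + r)
Y(W, c) = -56 + W (Y(W, c) = 8 + (-64 + W) = -56 + W)
Y(-5*5, -26)*O(5) = (-56 - 5*5)*0 = (-56 - 25)*0 = -81*0 = 0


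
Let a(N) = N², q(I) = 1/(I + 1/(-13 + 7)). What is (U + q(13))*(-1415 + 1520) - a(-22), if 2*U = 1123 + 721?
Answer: 1059676/11 ≈ 96334.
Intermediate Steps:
q(I) = 1/(-⅙ + I) (q(I) = 1/(I + 1/(-6)) = 1/(I - ⅙) = 1/(-⅙ + I))
U = 922 (U = (1123 + 721)/2 = (½)*1844 = 922)
(U + q(13))*(-1415 + 1520) - a(-22) = (922 + 6/(-1 + 6*13))*(-1415 + 1520) - 1*(-22)² = (922 + 6/(-1 + 78))*105 - 1*484 = (922 + 6/77)*105 - 484 = (71000/77)*105 - 484 = 1065000/11 - 484 = 1059676/11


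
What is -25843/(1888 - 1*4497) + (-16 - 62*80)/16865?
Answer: 422859811/44000785 ≈ 9.6103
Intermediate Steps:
-25843/(1888 - 1*4497) + (-16 - 62*80)/16865 = -25843/(1888 - 4497) + (-16 - 4960)*(1/16865) = -25843/(-2609) - 4976*1/16865 = -25843*(-1/2609) - 4976/16865 = 25843/2609 - 4976/16865 = 422859811/44000785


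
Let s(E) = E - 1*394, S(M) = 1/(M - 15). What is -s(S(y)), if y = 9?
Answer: 2365/6 ≈ 394.17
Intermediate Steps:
S(M) = 1/(-15 + M)
s(E) = -394 + E (s(E) = E - 394 = -394 + E)
-s(S(y)) = -(-394 + 1/(-15 + 9)) = -(-394 + 1/(-6)) = -(-394 - ⅙) = -1*(-2365/6) = 2365/6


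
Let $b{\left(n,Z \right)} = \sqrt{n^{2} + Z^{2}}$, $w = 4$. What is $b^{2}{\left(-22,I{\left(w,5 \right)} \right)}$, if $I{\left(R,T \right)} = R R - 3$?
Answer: $653$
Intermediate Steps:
$I{\left(R,T \right)} = -3 + R^{2}$ ($I{\left(R,T \right)} = R^{2} - 3 = -3 + R^{2}$)
$b{\left(n,Z \right)} = \sqrt{Z^{2} + n^{2}}$
$b^{2}{\left(-22,I{\left(w,5 \right)} \right)} = \left(\sqrt{\left(-3 + 4^{2}\right)^{2} + \left(-22\right)^{2}}\right)^{2} = \left(\sqrt{\left(-3 + 16\right)^{2} + 484}\right)^{2} = \left(\sqrt{13^{2} + 484}\right)^{2} = \left(\sqrt{169 + 484}\right)^{2} = \left(\sqrt{653}\right)^{2} = 653$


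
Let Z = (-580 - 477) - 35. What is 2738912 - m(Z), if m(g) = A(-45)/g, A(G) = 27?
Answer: 996963977/364 ≈ 2.7389e+6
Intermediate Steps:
Z = -1092 (Z = -1057 - 35 = -1092)
m(g) = 27/g
2738912 - m(Z) = 2738912 - 27/(-1092) = 2738912 - 27*(-1)/1092 = 2738912 - 1*(-9/364) = 2738912 + 9/364 = 996963977/364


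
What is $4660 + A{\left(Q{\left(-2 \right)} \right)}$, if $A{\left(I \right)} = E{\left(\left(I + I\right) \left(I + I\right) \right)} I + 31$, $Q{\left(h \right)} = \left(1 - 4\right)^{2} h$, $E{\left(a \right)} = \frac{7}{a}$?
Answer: $\frac{337745}{72} \approx 4690.9$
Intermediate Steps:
$Q{\left(h \right)} = 9 h$ ($Q{\left(h \right)} = \left(-3\right)^{2} h = 9 h$)
$A{\left(I \right)} = 31 + \frac{7}{4 I}$ ($A{\left(I \right)} = \frac{7}{\left(I + I\right) \left(I + I\right)} I + 31 = \frac{7}{2 I 2 I} I + 31 = \frac{7}{4 I^{2}} I + 31 = \frac{7}{4 I} + 31 = 31 + \frac{7}{4 I}$)
$4660 + A{\left(Q{\left(-2 \right)} \right)} = 4660 + \left(31 + \frac{7}{4 \cdot 9 \left(-2\right)}\right) = 4660 + \left(31 + \frac{7}{4 \left(-18\right)}\right) = 4660 + \left(31 + \frac{7}{4} \left(- \frac{1}{18}\right)\right) = 4660 + \left(31 - \frac{7}{72}\right) = 4660 + \frac{2225}{72} = \frac{337745}{72}$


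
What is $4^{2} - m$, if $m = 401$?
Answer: $-385$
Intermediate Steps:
$4^{2} - m = 4^{2} - 401 = 16 - 401 = -385$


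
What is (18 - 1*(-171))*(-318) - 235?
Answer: -60337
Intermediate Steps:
(18 - 1*(-171))*(-318) - 235 = (18 + 171)*(-318) - 235 = 189*(-318) - 235 = -60102 - 235 = -60337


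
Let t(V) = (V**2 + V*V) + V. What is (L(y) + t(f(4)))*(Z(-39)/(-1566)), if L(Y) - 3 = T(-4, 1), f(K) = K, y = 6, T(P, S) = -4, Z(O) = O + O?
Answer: 455/261 ≈ 1.7433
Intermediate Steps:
Z(O) = 2*O
L(Y) = -1 (L(Y) = 3 - 4 = -1)
t(V) = V + 2*V**2 (t(V) = (V**2 + V**2) + V = 2*V**2 + V = V + 2*V**2)
(L(y) + t(f(4)))*(Z(-39)/(-1566)) = (-1 + 4*(1 + 2*4))*((2*(-39))/(-1566)) = (-1 + 4*(1 + 8))*(-78*(-1/1566)) = (-1 + 4*9)*(13/261) = (-1 + 36)*(13/261) = 35*(13/261) = 455/261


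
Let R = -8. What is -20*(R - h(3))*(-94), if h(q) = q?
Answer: -20680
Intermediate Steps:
-20*(R - h(3))*(-94) = -20*(-8 - 1*3)*(-94) = -20*(-8 - 3)*(-94) = -20*(-11)*(-94) = 220*(-94) = -20680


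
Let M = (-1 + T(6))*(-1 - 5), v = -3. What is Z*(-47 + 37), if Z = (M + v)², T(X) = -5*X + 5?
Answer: -234090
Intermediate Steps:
T(X) = 5 - 5*X
M = 156 (M = (-1 + (5 - 5*6))*(-1 - 5) = (-1 + (5 - 30))*(-6) = (-1 - 25)*(-6) = -26*(-6) = 156)
Z = 23409 (Z = (156 - 3)² = 153² = 23409)
Z*(-47 + 37) = 23409*(-47 + 37) = 23409*(-10) = -234090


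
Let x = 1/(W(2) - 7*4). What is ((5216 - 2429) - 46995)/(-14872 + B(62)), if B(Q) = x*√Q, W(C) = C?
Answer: 222221945088/74757617761 - 574704*√62/74757617761 ≈ 2.9725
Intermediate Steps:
x = -1/26 (x = 1/(2 - 7*4) = 1/(2 - 28) = 1/(-26) = -1/26 ≈ -0.038462)
B(Q) = -√Q/26
((5216 - 2429) - 46995)/(-14872 + B(62)) = ((5216 - 2429) - 46995)/(-14872 - √62/26) = (2787 - 46995)/(-14872 - √62/26) = -44208/(-14872 - √62/26)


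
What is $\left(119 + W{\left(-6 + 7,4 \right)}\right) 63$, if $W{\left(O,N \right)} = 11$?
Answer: $8190$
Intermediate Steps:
$\left(119 + W{\left(-6 + 7,4 \right)}\right) 63 = \left(119 + 11\right) 63 = 130 \cdot 63 = 8190$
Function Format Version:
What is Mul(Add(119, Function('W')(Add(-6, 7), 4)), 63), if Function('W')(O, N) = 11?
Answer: 8190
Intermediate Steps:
Mul(Add(119, Function('W')(Add(-6, 7), 4)), 63) = Mul(Add(119, 11), 63) = Mul(130, 63) = 8190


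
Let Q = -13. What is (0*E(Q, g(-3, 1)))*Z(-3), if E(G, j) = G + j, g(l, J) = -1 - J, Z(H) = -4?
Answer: 0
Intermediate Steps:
(0*E(Q, g(-3, 1)))*Z(-3) = (0*(-13 + (-1 - 1*1)))*(-4) = (0*(-13 + (-1 - 1)))*(-4) = (0*(-13 - 2))*(-4) = (0*(-15))*(-4) = 0*(-4) = 0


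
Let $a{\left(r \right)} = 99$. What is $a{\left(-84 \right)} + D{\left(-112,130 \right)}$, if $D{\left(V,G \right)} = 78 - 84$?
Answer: $93$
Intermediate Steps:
$D{\left(V,G \right)} = -6$
$a{\left(-84 \right)} + D{\left(-112,130 \right)} = 99 - 6 = 93$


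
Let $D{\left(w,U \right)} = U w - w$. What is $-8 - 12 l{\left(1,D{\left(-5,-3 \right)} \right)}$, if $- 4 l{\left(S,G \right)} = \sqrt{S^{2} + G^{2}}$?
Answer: $-8 + 3 \sqrt{401} \approx 52.075$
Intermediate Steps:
$D{\left(w,U \right)} = - w + U w$
$l{\left(S,G \right)} = - \frac{\sqrt{G^{2} + S^{2}}}{4}$ ($l{\left(S,G \right)} = - \frac{\sqrt{S^{2} + G^{2}}}{4} = - \frac{\sqrt{G^{2} + S^{2}}}{4}$)
$-8 - 12 l{\left(1,D{\left(-5,-3 \right)} \right)} = -8 - 12 \left(- \frac{\sqrt{\left(- 5 \left(-1 - 3\right)\right)^{2} + 1^{2}}}{4}\right) = -8 - 12 \left(- \frac{\sqrt{\left(\left(-5\right) \left(-4\right)\right)^{2} + 1}}{4}\right) = -8 - 12 \left(- \frac{\sqrt{20^{2} + 1}}{4}\right) = -8 - 12 \left(- \frac{\sqrt{400 + 1}}{4}\right) = -8 - 12 \left(- \frac{\sqrt{401}}{4}\right) = -8 + 3 \sqrt{401}$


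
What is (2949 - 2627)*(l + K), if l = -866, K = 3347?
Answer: 798882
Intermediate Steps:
(2949 - 2627)*(l + K) = (2949 - 2627)*(-866 + 3347) = 322*2481 = 798882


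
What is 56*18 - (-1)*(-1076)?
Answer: -68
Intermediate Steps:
56*18 - (-1)*(-1076) = 1008 - 1*1076 = 1008 - 1076 = -68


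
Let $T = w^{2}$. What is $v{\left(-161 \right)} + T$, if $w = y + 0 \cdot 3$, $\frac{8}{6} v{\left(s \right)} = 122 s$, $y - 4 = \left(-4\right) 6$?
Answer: $- \frac{28663}{2} \approx -14332.0$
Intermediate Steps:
$y = -20$ ($y = 4 - 24 = -20$)
$v{\left(s \right)} = \frac{183 s}{2}$ ($v{\left(s \right)} = \frac{3 \cdot 122 s}{4} = \frac{183 s}{2}$)
$w = -20$ ($w = -20 + 0 \cdot 3 = -20 + 0 = -20$)
$T = 400$ ($T = \left(-20\right)^{2} = 400$)
$v{\left(-161 \right)} + T = \frac{183}{2} \left(-161\right) + 400 = - \frac{29463}{2} + 400 = - \frac{28663}{2}$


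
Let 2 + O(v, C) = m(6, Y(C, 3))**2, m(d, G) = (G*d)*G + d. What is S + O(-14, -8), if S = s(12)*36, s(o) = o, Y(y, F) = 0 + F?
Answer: 4030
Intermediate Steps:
Y(y, F) = F
m(d, G) = d + d*G**2 (m(d, G) = d*G**2 + d = d + d*G**2)
S = 432 (S = 12*36 = 432)
O(v, C) = 3598 (O(v, C) = -2 + (6*(1 + 3**2))**2 = -2 + (6*(1 + 9))**2 = -2 + (6*10)**2 = -2 + 60**2 = -2 + 3600 = 3598)
S + O(-14, -8) = 432 + 3598 = 4030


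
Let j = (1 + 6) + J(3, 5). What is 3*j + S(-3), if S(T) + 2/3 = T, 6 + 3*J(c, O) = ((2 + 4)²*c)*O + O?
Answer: 1669/3 ≈ 556.33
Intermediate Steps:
J(c, O) = -2 + O/3 + 12*O*c (J(c, O) = -2 + (((2 + 4)²*c)*O + O)/3 = -2 + ((6²*c)*O + O)/3 = -2 + ((36*c)*O + O)/3 = -2 + (36*O*c + O)/3 = -2 + (O + 36*O*c)/3 = -2 + (O/3 + 12*O*c) = -2 + O/3 + 12*O*c)
j = 560/3 (j = (1 + 6) + (-2 + (⅓)*5 + 12*5*3) = 7 + (-2 + 5/3 + 180) = 7 + 539/3 = 560/3 ≈ 186.67)
S(T) = -⅔ + T
3*j + S(-3) = 3*(560/3) + (-⅔ - 3) = 560 - 11/3 = 1669/3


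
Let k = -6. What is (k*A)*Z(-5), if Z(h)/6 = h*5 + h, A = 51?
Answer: 55080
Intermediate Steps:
Z(h) = 36*h (Z(h) = 6*(h*5 + h) = 6*(5*h + h) = 6*(6*h) = 36*h)
(k*A)*Z(-5) = (-6*51)*(36*(-5)) = -306*(-180) = 55080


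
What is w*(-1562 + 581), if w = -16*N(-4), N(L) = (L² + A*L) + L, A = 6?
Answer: -188352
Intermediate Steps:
N(L) = L² + 7*L (N(L) = (L² + 6*L) + L = L² + 7*L)
w = 192 (w = -(-64)*(7 - 4) = -(-64)*3 = -16*(-12) = 192)
w*(-1562 + 581) = 192*(-1562 + 581) = 192*(-981) = -188352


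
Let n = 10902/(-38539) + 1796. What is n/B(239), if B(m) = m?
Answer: 69205142/9210821 ≈ 7.5135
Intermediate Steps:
n = 69205142/38539 (n = 10902*(-1/38539) + 1796 = -10902/38539 + 1796 = 69205142/38539 ≈ 1795.7)
n/B(239) = (69205142/38539)/239 = (69205142/38539)*(1/239) = 69205142/9210821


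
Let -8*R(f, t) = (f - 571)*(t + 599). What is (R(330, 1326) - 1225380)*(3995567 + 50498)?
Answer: -37786666332475/8 ≈ -4.7233e+12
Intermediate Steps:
R(f, t) = -(-571 + f)*(599 + t)/8 (R(f, t) = -(f - 571)*(t + 599)/8 = -(-571 + f)*(599 + t)/8)
(R(330, 1326) - 1225380)*(3995567 + 50498) = ((342029/8 - 599/8*330 + (571/8)*1326 - ⅛*330*1326) - 1225380)*(3995567 + 50498) = ((342029/8 - 98835/4 + 378573/4 - 109395/2) - 1225380)*4046065 = (463925/8 - 1225380)*4046065 = -9339115/8*4046065 = -37786666332475/8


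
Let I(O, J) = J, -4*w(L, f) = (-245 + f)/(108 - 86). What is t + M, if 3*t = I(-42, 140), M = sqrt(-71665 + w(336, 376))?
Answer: 140/3 + 3*I*sqrt(15416258)/44 ≈ 46.667 + 267.71*I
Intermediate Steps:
w(L, f) = 245/88 - f/88 (w(L, f) = -(-245 + f)/(4*(108 - 86)) = -(-245 + f)/(4*22) = -(-245/22 + f/22)/4 = 245/88 - f/88)
M = 3*I*sqrt(15416258)/44 (M = sqrt(-71665 + (245/88 - 1/88*376)) = sqrt(-71665 + (245/88 - 47/11)) = sqrt(-71665 - 131/88) = sqrt(-6306651/88) = 3*I*sqrt(15416258)/44 ≈ 267.71*I)
t = 140/3 (t = (1/3)*140 = 140/3 ≈ 46.667)
t + M = 140/3 + 3*I*sqrt(15416258)/44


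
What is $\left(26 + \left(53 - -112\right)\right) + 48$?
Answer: $239$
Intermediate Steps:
$\left(26 + \left(53 - -112\right)\right) + 48 = \left(26 + \left(53 + 112\right)\right) + 48 = \left(26 + 165\right) + 48 = 191 + 48 = 239$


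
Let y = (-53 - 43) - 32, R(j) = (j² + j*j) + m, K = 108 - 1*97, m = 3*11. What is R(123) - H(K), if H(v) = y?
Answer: 30419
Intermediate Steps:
m = 33
K = 11 (K = 108 - 97 = 11)
R(j) = 33 + 2*j² (R(j) = (j² + j*j) + 33 = (j² + j²) + 33 = 2*j² + 33 = 33 + 2*j²)
y = -128 (y = -96 - 32 = -128)
H(v) = -128
R(123) - H(K) = (33 + 2*123²) - 1*(-128) = (33 + 2*15129) + 128 = (33 + 30258) + 128 = 30291 + 128 = 30419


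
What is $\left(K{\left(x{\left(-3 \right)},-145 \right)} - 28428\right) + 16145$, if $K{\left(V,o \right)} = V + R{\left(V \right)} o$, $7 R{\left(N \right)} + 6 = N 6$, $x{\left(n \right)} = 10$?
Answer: $- \frac{93741}{7} \approx -13392.0$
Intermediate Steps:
$R{\left(N \right)} = - \frac{6}{7} + \frac{6 N}{7}$ ($R{\left(N \right)} = - \frac{6}{7} + \frac{N 6}{7} = - \frac{6}{7} + \frac{6 N}{7}$)
$K{\left(V,o \right)} = V + o \left(- \frac{6}{7} + \frac{6 V}{7}\right)$ ($K{\left(V,o \right)} = V + \left(- \frac{6}{7} + \frac{6 V}{7}\right) o = V + o \left(- \frac{6}{7} + \frac{6 V}{7}\right)$)
$\left(K{\left(x{\left(-3 \right)},-145 \right)} - 28428\right) + 16145 = \left(\left(10 + \frac{6}{7} \left(-145\right) \left(-1 + 10\right)\right) - 28428\right) + 16145 = \left(\left(10 + \frac{6}{7} \left(-145\right) 9\right) - 28428\right) + 16145 = \left(\left(10 - \frac{7830}{7}\right) - 28428\right) + 16145 = \left(- \frac{7760}{7} - 28428\right) + 16145 = - \frac{206756}{7} + 16145 = - \frac{93741}{7}$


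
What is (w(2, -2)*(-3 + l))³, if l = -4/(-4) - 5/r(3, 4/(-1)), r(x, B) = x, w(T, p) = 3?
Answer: -1331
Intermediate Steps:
l = -⅔ (l = -4/(-4) - 5/3 = -4*(-¼) - 5*⅓ = 1 - 5/3 = -⅔ ≈ -0.66667)
(w(2, -2)*(-3 + l))³ = (3*(-3 - ⅔))³ = (3*(-11/3))³ = (-11)³ = -1331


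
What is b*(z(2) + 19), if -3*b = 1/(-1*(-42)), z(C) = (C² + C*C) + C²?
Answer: -31/126 ≈ -0.24603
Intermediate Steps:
z(C) = 3*C² (z(C) = (C² + C²) + C² = 2*C² + C² = 3*C²)
b = -1/126 (b = -1/(3*((-1*(-42)))) = -⅓/42 = -⅓*1/42 = -1/126 ≈ -0.0079365)
b*(z(2) + 19) = -(3*2² + 19)/126 = -(3*4 + 19)/126 = -(12 + 19)/126 = -1/126*31 = -31/126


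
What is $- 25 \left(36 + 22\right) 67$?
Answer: $-97150$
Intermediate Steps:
$- 25 \left(36 + 22\right) 67 = \left(-25\right) 58 \cdot 67 = \left(-1450\right) 67 = -97150$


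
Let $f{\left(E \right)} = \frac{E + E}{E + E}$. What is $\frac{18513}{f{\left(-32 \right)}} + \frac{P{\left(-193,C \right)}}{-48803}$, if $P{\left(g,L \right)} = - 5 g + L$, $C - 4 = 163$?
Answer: $\frac{903488807}{48803} \approx 18513.0$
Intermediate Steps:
$C = 167$ ($C = 4 + 163 = 167$)
$f{\left(E \right)} = 1$ ($f{\left(E \right)} = \frac{2 E}{2 E} = 2 E \frac{1}{2 E} = 1$)
$P{\left(g,L \right)} = L - 5 g$
$\frac{18513}{f{\left(-32 \right)}} + \frac{P{\left(-193,C \right)}}{-48803} = \frac{18513}{1} + \frac{167 - -965}{-48803} = 18513 \cdot 1 + \left(167 + 965\right) \left(- \frac{1}{48803}\right) = 18513 + 1132 \left(- \frac{1}{48803}\right) = 18513 - \frac{1132}{48803} = \frac{903488807}{48803}$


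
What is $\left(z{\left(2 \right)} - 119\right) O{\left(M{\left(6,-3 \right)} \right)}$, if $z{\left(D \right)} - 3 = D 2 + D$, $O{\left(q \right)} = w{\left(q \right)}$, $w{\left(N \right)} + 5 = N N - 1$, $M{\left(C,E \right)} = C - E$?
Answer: $-8250$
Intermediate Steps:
$w{\left(N \right)} = -6 + N^{2}$ ($w{\left(N \right)} = -5 + \left(N N - 1\right) = -5 + \left(N^{2} - 1\right) = -5 + \left(-1 + N^{2}\right) = -6 + N^{2}$)
$O{\left(q \right)} = -6 + q^{2}$
$z{\left(D \right)} = 3 + 3 D$ ($z{\left(D \right)} = 3 + \left(D 2 + D\right) = 3 + \left(2 D + D\right) = 3 + 3 D$)
$\left(z{\left(2 \right)} - 119\right) O{\left(M{\left(6,-3 \right)} \right)} = \left(\left(3 + 3 \cdot 2\right) - 119\right) \left(-6 + \left(6 - -3\right)^{2}\right) = \left(\left(3 + 6\right) - 119\right) \left(-6 + \left(6 + 3\right)^{2}\right) = \left(9 - 119\right) \left(-6 + 9^{2}\right) = - 110 \left(-6 + 81\right) = \left(-110\right) 75 = -8250$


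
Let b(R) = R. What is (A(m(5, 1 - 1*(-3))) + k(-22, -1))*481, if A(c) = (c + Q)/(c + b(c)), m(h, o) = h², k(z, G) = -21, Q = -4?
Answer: -494949/50 ≈ -9899.0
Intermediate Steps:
A(c) = (-4 + c)/(2*c) (A(c) = (c - 4)/(c + c) = (-4 + c)/((2*c)) = (-4 + c)*(1/(2*c)) = (-4 + c)/(2*c))
(A(m(5, 1 - 1*(-3))) + k(-22, -1))*481 = ((-4 + 5²)/(2*(5²)) - 21)*481 = ((½)*(-4 + 25)/25 - 21)*481 = ((½)*(1/25)*21 - 21)*481 = (21/50 - 21)*481 = -1029/50*481 = -494949/50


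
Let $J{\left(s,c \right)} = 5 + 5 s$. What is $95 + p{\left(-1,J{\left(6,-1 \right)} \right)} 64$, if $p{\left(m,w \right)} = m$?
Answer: $31$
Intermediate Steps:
$95 + p{\left(-1,J{\left(6,-1 \right)} \right)} 64 = 95 - 64 = 31$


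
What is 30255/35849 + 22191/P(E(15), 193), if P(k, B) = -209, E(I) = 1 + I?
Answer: -71745624/681131 ≈ -105.33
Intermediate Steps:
30255/35849 + 22191/P(E(15), 193) = 30255/35849 + 22191/(-209) = 30255*(1/35849) + 22191*(-1/209) = 30255/35849 - 22191/209 = -71745624/681131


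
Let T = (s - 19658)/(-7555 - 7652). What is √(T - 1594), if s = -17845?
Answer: I*√40894081465/5069 ≈ 39.894*I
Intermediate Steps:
T = 12501/5069 (T = (-17845 - 19658)/(-7555 - 7652) = -37503/(-15207) = -37503*(-1/15207) = 12501/5069 ≈ 2.4662)
√(T - 1594) = √(12501/5069 - 1594) = √(-8067485/5069) = I*√40894081465/5069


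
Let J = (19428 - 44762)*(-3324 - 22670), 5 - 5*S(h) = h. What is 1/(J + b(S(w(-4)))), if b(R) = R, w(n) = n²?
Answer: 5/3292659969 ≈ 1.5185e-9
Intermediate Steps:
S(h) = 1 - h/5
J = 658531996 (J = -25334*(-25994) = 658531996)
1/(J + b(S(w(-4)))) = 1/(658531996 + (1 - ⅕*(-4)²)) = 1/(658531996 + (1 - ⅕*16)) = 1/(658531996 + (1 - 16/5)) = 1/(658531996 - 11/5) = 1/(3292659969/5) = 5/3292659969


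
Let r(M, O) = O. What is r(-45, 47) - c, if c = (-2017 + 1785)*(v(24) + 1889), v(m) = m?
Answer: 443863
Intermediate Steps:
c = -443816 (c = (-2017 + 1785)*(24 + 1889) = -232*1913 = -443816)
r(-45, 47) - c = 47 - 1*(-443816) = 47 + 443816 = 443863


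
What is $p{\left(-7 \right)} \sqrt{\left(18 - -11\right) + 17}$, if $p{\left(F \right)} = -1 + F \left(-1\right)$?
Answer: $6 \sqrt{46} \approx 40.694$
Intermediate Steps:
$p{\left(F \right)} = -1 - F$
$p{\left(-7 \right)} \sqrt{\left(18 - -11\right) + 17} = \left(-1 - -7\right) \sqrt{\left(18 - -11\right) + 17} = \left(-1 + 7\right) \sqrt{\left(18 + 11\right) + 17} = 6 \sqrt{29 + 17} = 6 \sqrt{46}$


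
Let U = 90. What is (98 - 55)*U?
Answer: 3870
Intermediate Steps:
(98 - 55)*U = (98 - 55)*90 = 43*90 = 3870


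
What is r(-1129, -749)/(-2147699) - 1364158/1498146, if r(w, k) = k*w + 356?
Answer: -2098598915542/1608783333027 ≈ -1.3045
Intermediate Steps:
r(w, k) = 356 + k*w
r(-1129, -749)/(-2147699) - 1364158/1498146 = (356 - 749*(-1129))/(-2147699) - 1364158/1498146 = (356 + 845621)*(-1/2147699) - 1364158*1/1498146 = 845977*(-1/2147699) - 682079/749073 = -845977/2147699 - 682079/749073 = -2098598915542/1608783333027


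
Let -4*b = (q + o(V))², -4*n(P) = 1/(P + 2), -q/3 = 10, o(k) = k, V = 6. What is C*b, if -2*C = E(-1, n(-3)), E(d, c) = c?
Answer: 18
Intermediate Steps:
q = -30 (q = -3*10 = -30)
n(P) = -1/(4*(2 + P)) (n(P) = -1/(4*(P + 2)) = -1/(4*(2 + P)))
b = -144 (b = -(-30 + 6)²/4 = -¼*(-24)² = -¼*576 = -144)
C = -⅛ (C = -(-1)/(2*(8 + 4*(-3))) = -(-1)/(2*(8 - 12)) = -(-1)/(2*(-4)) = -(-1)*(-1)/(2*4) = -½*¼ = -⅛ ≈ -0.12500)
C*b = -⅛*(-144) = 18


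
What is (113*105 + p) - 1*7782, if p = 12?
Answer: 4095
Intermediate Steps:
(113*105 + p) - 1*7782 = (113*105 + 12) - 1*7782 = (11865 + 12) - 7782 = 11877 - 7782 = 4095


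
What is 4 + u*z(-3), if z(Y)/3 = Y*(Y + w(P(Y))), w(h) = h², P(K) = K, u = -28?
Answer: 1516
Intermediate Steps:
z(Y) = 3*Y*(Y + Y²) (z(Y) = 3*(Y*(Y + Y²)) = 3*Y*(Y + Y²))
4 + u*z(-3) = 4 - 84*(-3)²*(1 - 3) = 4 - 84*9*(-2) = 4 - 28*(-54) = 4 + 1512 = 1516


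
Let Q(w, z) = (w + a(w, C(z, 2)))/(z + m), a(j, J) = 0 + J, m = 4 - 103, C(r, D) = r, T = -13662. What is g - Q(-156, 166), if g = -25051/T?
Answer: 1541797/915354 ≈ 1.6844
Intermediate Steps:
m = -99
a(j, J) = J
Q(w, z) = (w + z)/(-99 + z) (Q(w, z) = (w + z)/(z - 99) = (w + z)/(-99 + z))
g = 25051/13662 (g = -25051/(-13662) = -25051*(-1/13662) = 25051/13662 ≈ 1.8336)
g - Q(-156, 166) = 25051/13662 - (-156 + 166)/(-99 + 166) = 25051/13662 - 10/67 = 1541797/915354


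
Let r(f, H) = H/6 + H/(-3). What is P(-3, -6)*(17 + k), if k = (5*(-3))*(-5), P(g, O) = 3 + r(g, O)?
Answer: 368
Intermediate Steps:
r(f, H) = -H/6 (r(f, H) = H*(⅙) + H*(-⅓) = H/6 - H/3 = -H/6)
P(g, O) = 3 - O/6
k = 75 (k = -15*(-5) = 75)
P(-3, -6)*(17 + k) = (3 - ⅙*(-6))*(17 + 75) = (3 + 1)*92 = 4*92 = 368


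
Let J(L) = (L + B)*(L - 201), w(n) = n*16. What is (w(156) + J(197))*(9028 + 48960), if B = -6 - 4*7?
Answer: 106929872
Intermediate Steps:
w(n) = 16*n
B = -34 (B = -6 - 28 = -34)
J(L) = (-201 + L)*(-34 + L) (J(L) = (L - 34)*(L - 201) = (-34 + L)*(-201 + L) = (-201 + L)*(-34 + L))
(w(156) + J(197))*(9028 + 48960) = (16*156 + (6834 + 197² - 235*197))*(9028 + 48960) = (2496 + (6834 + 38809 - 46295))*57988 = (2496 - 652)*57988 = 1844*57988 = 106929872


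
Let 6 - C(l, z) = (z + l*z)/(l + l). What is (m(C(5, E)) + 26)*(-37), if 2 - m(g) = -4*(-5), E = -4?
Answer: -296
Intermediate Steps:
C(l, z) = 6 - (z + l*z)/(2*l) (C(l, z) = 6 - (z + l*z)/(l + l) = 6 - (z + l*z)/(2*l))
m(g) = -18 (m(g) = 2 - (-4)*(-5) = 2 - 1*20 = 2 - 20 = -18)
(m(C(5, E)) + 26)*(-37) = (-18 + 26)*(-37) = 8*(-37) = -296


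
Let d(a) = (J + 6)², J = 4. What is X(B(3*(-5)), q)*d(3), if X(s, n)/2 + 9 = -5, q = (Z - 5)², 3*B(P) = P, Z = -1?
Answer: -2800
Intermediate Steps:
B(P) = P/3
d(a) = 100 (d(a) = (4 + 6)² = 10² = 100)
q = 36 (q = (-1 - 5)² = (-6)² = 36)
X(s, n) = -28 (X(s, n) = -18 + 2*(-5) = -18 - 10 = -28)
X(B(3*(-5)), q)*d(3) = -28*100 = -2800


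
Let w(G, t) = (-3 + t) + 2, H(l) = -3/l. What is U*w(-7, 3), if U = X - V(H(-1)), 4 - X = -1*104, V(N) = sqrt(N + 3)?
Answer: 216 - 2*sqrt(6) ≈ 211.10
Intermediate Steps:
w(G, t) = -1 + t
V(N) = sqrt(3 + N)
X = 108 (X = 4 - (-1)*104 = 4 - 1*(-104) = 4 + 104 = 108)
U = 108 - sqrt(6) (U = 108 - sqrt(3 - 3/(-1)) = 108 - sqrt(3 - 3*(-1)) = 108 - sqrt(3 + 3) = 108 - sqrt(6) ≈ 105.55)
U*w(-7, 3) = (108 - sqrt(6))*(-1 + 3) = (108 - sqrt(6))*2 = 216 - 2*sqrt(6)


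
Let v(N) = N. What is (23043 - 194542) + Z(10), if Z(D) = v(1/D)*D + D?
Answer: -171488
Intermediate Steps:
Z(D) = 1 + D (Z(D) = D/D + D = 1 + D)
(23043 - 194542) + Z(10) = (23043 - 194542) + (1 + 10) = -171499 + 11 = -171488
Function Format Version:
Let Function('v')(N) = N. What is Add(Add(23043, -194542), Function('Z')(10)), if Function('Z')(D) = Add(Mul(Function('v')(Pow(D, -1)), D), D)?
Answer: -171488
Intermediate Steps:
Function('Z')(D) = Add(1, D) (Function('Z')(D) = Add(Mul(Pow(D, -1), D), D) = Add(1, D))
Add(Add(23043, -194542), Function('Z')(10)) = Add(Add(23043, -194542), Add(1, 10)) = Add(-171499, 11) = -171488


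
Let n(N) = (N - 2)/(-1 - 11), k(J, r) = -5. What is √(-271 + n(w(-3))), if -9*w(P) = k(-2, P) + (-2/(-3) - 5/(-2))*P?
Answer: I*√351174/36 ≈ 16.461*I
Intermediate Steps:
w(P) = 5/9 - 19*P/54 (w(P) = -(-5 + (-2/(-3) - 5/(-2))*P)/9 = -(-5 + (-2*(-⅓) - 5*(-½))*P)/9 = -(-5 + (⅔ + 5/2)*P)/9 = -(-5 + 19*P/6)/9 = 5/9 - 19*P/54)
n(N) = ⅙ - N/12 (n(N) = (-2 + N)/(-12) = (-2 + N)*(-1/12) = ⅙ - N/12)
√(-271 + n(w(-3))) = √(-271 + (⅙ - (5/9 - 19/54*(-3))/12)) = √(-271 + (⅙ - (5/9 + 19/18)/12)) = √(-271 + (⅙ - 1/12*29/18)) = √(-271 + (⅙ - 29/216)) = √(-271 + 7/216) = √(-58529/216) = I*√351174/36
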